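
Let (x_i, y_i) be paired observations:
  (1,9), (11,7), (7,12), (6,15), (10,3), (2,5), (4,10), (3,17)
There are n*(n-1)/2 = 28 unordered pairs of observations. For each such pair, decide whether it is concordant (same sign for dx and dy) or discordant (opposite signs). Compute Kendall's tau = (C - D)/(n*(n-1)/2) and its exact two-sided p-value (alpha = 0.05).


Step 1: Enumerate the 28 unordered pairs (i,j) with i<j and classify each by sign(x_j-x_i) * sign(y_j-y_i).
  (1,2):dx=+10,dy=-2->D; (1,3):dx=+6,dy=+3->C; (1,4):dx=+5,dy=+6->C; (1,5):dx=+9,dy=-6->D
  (1,6):dx=+1,dy=-4->D; (1,7):dx=+3,dy=+1->C; (1,8):dx=+2,dy=+8->C; (2,3):dx=-4,dy=+5->D
  (2,4):dx=-5,dy=+8->D; (2,5):dx=-1,dy=-4->C; (2,6):dx=-9,dy=-2->C; (2,7):dx=-7,dy=+3->D
  (2,8):dx=-8,dy=+10->D; (3,4):dx=-1,dy=+3->D; (3,5):dx=+3,dy=-9->D; (3,6):dx=-5,dy=-7->C
  (3,7):dx=-3,dy=-2->C; (3,8):dx=-4,dy=+5->D; (4,5):dx=+4,dy=-12->D; (4,6):dx=-4,dy=-10->C
  (4,7):dx=-2,dy=-5->C; (4,8):dx=-3,dy=+2->D; (5,6):dx=-8,dy=+2->D; (5,7):dx=-6,dy=+7->D
  (5,8):dx=-7,dy=+14->D; (6,7):dx=+2,dy=+5->C; (6,8):dx=+1,dy=+12->C; (7,8):dx=-1,dy=+7->D
Step 2: C = 12, D = 16, total pairs = 28.
Step 3: tau = (C - D)/(n(n-1)/2) = (12 - 16)/28 = -0.142857.
Step 4: Exact two-sided p-value (enumerate n! = 40320 permutations of y under H0): p = 0.719544.
Step 5: alpha = 0.05. fail to reject H0.

tau_b = -0.1429 (C=12, D=16), p = 0.719544, fail to reject H0.


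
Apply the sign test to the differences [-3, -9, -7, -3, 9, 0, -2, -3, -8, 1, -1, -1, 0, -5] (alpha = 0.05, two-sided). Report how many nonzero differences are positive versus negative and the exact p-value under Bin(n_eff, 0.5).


Step 1: Discard zero differences. Original n = 14; n_eff = number of nonzero differences = 12.
Nonzero differences (with sign): -3, -9, -7, -3, +9, -2, -3, -8, +1, -1, -1, -5
Step 2: Count signs: positive = 2, negative = 10.
Step 3: Under H0: P(positive) = 0.5, so the number of positives S ~ Bin(12, 0.5).
Step 4: Two-sided exact p-value = sum of Bin(12,0.5) probabilities at or below the observed probability = 0.038574.
Step 5: alpha = 0.05. reject H0.

n_eff = 12, pos = 2, neg = 10, p = 0.038574, reject H0.


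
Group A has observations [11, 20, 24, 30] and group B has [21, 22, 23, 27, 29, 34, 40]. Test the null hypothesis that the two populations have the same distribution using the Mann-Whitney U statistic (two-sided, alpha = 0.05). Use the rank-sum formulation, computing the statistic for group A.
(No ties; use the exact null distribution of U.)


Step 1: Combine and sort all 11 observations; assign midranks.
sorted (value, group): (11,X), (20,X), (21,Y), (22,Y), (23,Y), (24,X), (27,Y), (29,Y), (30,X), (34,Y), (40,Y)
ranks: 11->1, 20->2, 21->3, 22->4, 23->5, 24->6, 27->7, 29->8, 30->9, 34->10, 40->11
Step 2: Rank sum for X: R1 = 1 + 2 + 6 + 9 = 18.
Step 3: U_X = R1 - n1(n1+1)/2 = 18 - 4*5/2 = 18 - 10 = 8.
       U_Y = n1*n2 - U_X = 28 - 8 = 20.
Step 4: No ties, so the exact null distribution of U (based on enumerating the C(11,4) = 330 equally likely rank assignments) gives the two-sided p-value.
Step 5: p-value = 0.315152; compare to alpha = 0.05. fail to reject H0.

U_X = 8, p = 0.315152, fail to reject H0 at alpha = 0.05.


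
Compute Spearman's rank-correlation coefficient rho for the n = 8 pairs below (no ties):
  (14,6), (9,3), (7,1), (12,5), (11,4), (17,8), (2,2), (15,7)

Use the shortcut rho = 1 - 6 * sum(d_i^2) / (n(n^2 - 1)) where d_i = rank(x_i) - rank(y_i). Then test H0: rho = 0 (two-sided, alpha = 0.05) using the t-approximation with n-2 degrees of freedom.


Step 1: Rank x and y separately (midranks; no ties here).
rank(x): 14->6, 9->3, 7->2, 12->5, 11->4, 17->8, 2->1, 15->7
rank(y): 6->6, 3->3, 1->1, 5->5, 4->4, 8->8, 2->2, 7->7
Step 2: d_i = R_x(i) - R_y(i); compute d_i^2.
  (6-6)^2=0, (3-3)^2=0, (2-1)^2=1, (5-5)^2=0, (4-4)^2=0, (8-8)^2=0, (1-2)^2=1, (7-7)^2=0
sum(d^2) = 2.
Step 3: rho = 1 - 6*2 / (8*(8^2 - 1)) = 1 - 12/504 = 0.976190.
Step 4: Under H0, t = rho * sqrt((n-2)/(1-rho^2)) = 11.0235 ~ t(6).
Step 5: Two-sided p-value from the t-distribution with 6 df = 0.000033.
Step 6: alpha = 0.05. reject H0.

rho = 0.9762, p = 0.000033, reject H0 at alpha = 0.05.


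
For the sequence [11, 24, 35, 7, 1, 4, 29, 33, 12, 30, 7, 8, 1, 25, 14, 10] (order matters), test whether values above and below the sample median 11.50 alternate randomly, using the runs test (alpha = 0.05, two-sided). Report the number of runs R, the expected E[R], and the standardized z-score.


Step 1: Compute median = 11.50; label A = above, B = below.
Labels in order: BAABBBAAAABBBAAB  (n_A = 8, n_B = 8)
Step 2: Count runs R = 7.
Step 3: Under H0 (random ordering), E[R] = 2*n_A*n_B/(n_A+n_B) + 1 = 2*8*8/16 + 1 = 9.0000.
        Var[R] = 2*n_A*n_B*(2*n_A*n_B - n_A - n_B) / ((n_A+n_B)^2 * (n_A+n_B-1)) = 14336/3840 = 3.7333.
        SD[R] = 1.9322.
Step 4: Continuity-corrected z = (R + 0.5 - E[R]) / SD[R] = (7 + 0.5 - 9.0000) / 1.9322 = -0.7763.
Step 5: Two-sided p-value via normal approximation = 2*(1 - Phi(|z|)) = 0.437558.
Step 6: alpha = 0.05. fail to reject H0.

R = 7, z = -0.7763, p = 0.437558, fail to reject H0.


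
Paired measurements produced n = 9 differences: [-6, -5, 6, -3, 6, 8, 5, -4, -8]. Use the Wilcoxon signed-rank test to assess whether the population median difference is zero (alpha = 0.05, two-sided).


Step 1: Drop any zero differences (none here) and take |d_i|.
|d| = [6, 5, 6, 3, 6, 8, 5, 4, 8]
Step 2: Midrank |d_i| (ties get averaged ranks).
ranks: |6|->6, |5|->3.5, |6|->6, |3|->1, |6|->6, |8|->8.5, |5|->3.5, |4|->2, |8|->8.5
Step 3: Attach original signs; sum ranks with positive sign and with negative sign.
W+ = 6 + 6 + 8.5 + 3.5 = 24
W- = 6 + 3.5 + 1 + 2 + 8.5 = 21
(Check: W+ + W- = 45 should equal n(n+1)/2 = 45.)
Step 4: Test statistic W = min(W+, W-) = 21.
Step 5: Ties in |d|, so use the tie-corrected normal approximation.
        E[W] = n(n+1)/4 = 9*10/4 = 22.5.
        Tie groups: |d|=5 (t=2), |d|=6 (t=3), |d|=8 (t=2); sum(t^3 - t) = 36.
        Var[W] = n(n+1)(2n+1)/24 - sum(t^3-t)/48 = 1710/24 - 36/48 = 70.5.
        z = (W - E[W]) / sqrt(Var[W]) = (21 - 22.5) / 8.3964 = -0.1786.
        Two-sided p = 2*Phi(z) = 0.858215.
Step 6: alpha = 0.05. fail to reject H0.

W+ = 24, W- = 21, W = min = 21, p = 0.858215, fail to reject H0.


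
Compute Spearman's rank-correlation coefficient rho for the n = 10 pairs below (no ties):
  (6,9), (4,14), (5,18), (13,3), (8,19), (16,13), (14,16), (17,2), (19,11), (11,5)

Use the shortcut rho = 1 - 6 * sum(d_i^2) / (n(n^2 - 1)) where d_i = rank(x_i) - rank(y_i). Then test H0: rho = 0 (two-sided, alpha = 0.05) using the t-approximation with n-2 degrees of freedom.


Step 1: Rank x and y separately (midranks; no ties here).
rank(x): 6->3, 4->1, 5->2, 13->6, 8->4, 16->8, 14->7, 17->9, 19->10, 11->5
rank(y): 9->4, 14->7, 18->9, 3->2, 19->10, 13->6, 16->8, 2->1, 11->5, 5->3
Step 2: d_i = R_x(i) - R_y(i); compute d_i^2.
  (3-4)^2=1, (1-7)^2=36, (2-9)^2=49, (6-2)^2=16, (4-10)^2=36, (8-6)^2=4, (7-8)^2=1, (9-1)^2=64, (10-5)^2=25, (5-3)^2=4
sum(d^2) = 236.
Step 3: rho = 1 - 6*236 / (10*(10^2 - 1)) = 1 - 1416/990 = -0.430303.
Step 4: Under H0, t = rho * sqrt((n-2)/(1-rho^2)) = -1.3483 ~ t(8).
Step 5: Two-sided p-value from the t-distribution with 8 df = 0.214492.
Step 6: alpha = 0.05. fail to reject H0.

rho = -0.4303, p = 0.214492, fail to reject H0 at alpha = 0.05.


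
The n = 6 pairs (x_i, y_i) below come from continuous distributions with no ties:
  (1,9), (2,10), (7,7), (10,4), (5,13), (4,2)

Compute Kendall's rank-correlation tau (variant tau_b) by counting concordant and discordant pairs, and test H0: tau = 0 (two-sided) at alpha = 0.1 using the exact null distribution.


Step 1: Enumerate the 15 unordered pairs (i,j) with i<j and classify each by sign(x_j-x_i) * sign(y_j-y_i).
  (1,2):dx=+1,dy=+1->C; (1,3):dx=+6,dy=-2->D; (1,4):dx=+9,dy=-5->D; (1,5):dx=+4,dy=+4->C
  (1,6):dx=+3,dy=-7->D; (2,3):dx=+5,dy=-3->D; (2,4):dx=+8,dy=-6->D; (2,5):dx=+3,dy=+3->C
  (2,6):dx=+2,dy=-8->D; (3,4):dx=+3,dy=-3->D; (3,5):dx=-2,dy=+6->D; (3,6):dx=-3,dy=-5->C
  (4,5):dx=-5,dy=+9->D; (4,6):dx=-6,dy=-2->C; (5,6):dx=-1,dy=-11->C
Step 2: C = 6, D = 9, total pairs = 15.
Step 3: tau = (C - D)/(n(n-1)/2) = (6 - 9)/15 = -0.200000.
Step 4: Exact two-sided p-value (enumerate n! = 720 permutations of y under H0): p = 0.719444.
Step 5: alpha = 0.1. fail to reject H0.

tau_b = -0.2000 (C=6, D=9), p = 0.719444, fail to reject H0.


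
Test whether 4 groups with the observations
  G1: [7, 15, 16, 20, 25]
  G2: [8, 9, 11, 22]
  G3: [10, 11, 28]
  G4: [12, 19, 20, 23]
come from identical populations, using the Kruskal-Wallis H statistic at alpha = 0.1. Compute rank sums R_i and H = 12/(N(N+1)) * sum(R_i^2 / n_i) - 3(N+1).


Step 1: Combine all N = 16 observations and assign midranks.
sorted (value, group, rank): (7,G1,1), (8,G2,2), (9,G2,3), (10,G3,4), (11,G2,5.5), (11,G3,5.5), (12,G4,7), (15,G1,8), (16,G1,9), (19,G4,10), (20,G1,11.5), (20,G4,11.5), (22,G2,13), (23,G4,14), (25,G1,15), (28,G3,16)
Step 2: Sum ranks within each group.
R_1 = 44.5 (n_1 = 5)
R_2 = 23.5 (n_2 = 4)
R_3 = 25.5 (n_3 = 3)
R_4 = 42.5 (n_4 = 4)
Step 3: H = 12/(N(N+1)) * sum(R_i^2/n_i) - 3(N+1)
     = 12/(16*17) * (44.5^2/5 + 23.5^2/4 + 25.5^2/3 + 42.5^2/4) - 3*17
     = 0.044118 * 1202.42 - 51
     = 2.048162.
Step 4: Ties present; correction factor C = 1 - 12/(16^3 - 16) = 0.997059. Corrected H = 2.048162 / 0.997059 = 2.054204.
Step 5: Under H0, H ~ chi^2(3); p-value = 0.561233.
Step 6: alpha = 0.1. fail to reject H0.

H = 2.0542, df = 3, p = 0.561233, fail to reject H0.


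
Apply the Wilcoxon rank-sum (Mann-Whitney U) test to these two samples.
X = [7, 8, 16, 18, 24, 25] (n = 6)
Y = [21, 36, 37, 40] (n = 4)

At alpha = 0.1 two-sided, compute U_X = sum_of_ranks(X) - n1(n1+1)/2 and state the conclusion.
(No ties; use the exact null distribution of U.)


Step 1: Combine and sort all 10 observations; assign midranks.
sorted (value, group): (7,X), (8,X), (16,X), (18,X), (21,Y), (24,X), (25,X), (36,Y), (37,Y), (40,Y)
ranks: 7->1, 8->2, 16->3, 18->4, 21->5, 24->6, 25->7, 36->8, 37->9, 40->10
Step 2: Rank sum for X: R1 = 1 + 2 + 3 + 4 + 6 + 7 = 23.
Step 3: U_X = R1 - n1(n1+1)/2 = 23 - 6*7/2 = 23 - 21 = 2.
       U_Y = n1*n2 - U_X = 24 - 2 = 22.
Step 4: No ties, so the exact null distribution of U (based on enumerating the C(10,6) = 210 equally likely rank assignments) gives the two-sided p-value.
Step 5: p-value = 0.038095; compare to alpha = 0.1. reject H0.

U_X = 2, p = 0.038095, reject H0 at alpha = 0.1.


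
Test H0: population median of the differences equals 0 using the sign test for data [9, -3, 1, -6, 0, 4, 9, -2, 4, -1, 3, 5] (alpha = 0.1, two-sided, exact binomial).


Step 1: Discard zero differences. Original n = 12; n_eff = number of nonzero differences = 11.
Nonzero differences (with sign): +9, -3, +1, -6, +4, +9, -2, +4, -1, +3, +5
Step 2: Count signs: positive = 7, negative = 4.
Step 3: Under H0: P(positive) = 0.5, so the number of positives S ~ Bin(11, 0.5).
Step 4: Two-sided exact p-value = sum of Bin(11,0.5) probabilities at or below the observed probability = 0.548828.
Step 5: alpha = 0.1. fail to reject H0.

n_eff = 11, pos = 7, neg = 4, p = 0.548828, fail to reject H0.


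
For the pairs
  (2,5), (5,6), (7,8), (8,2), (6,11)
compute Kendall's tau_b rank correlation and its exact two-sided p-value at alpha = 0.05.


Step 1: Enumerate the 10 unordered pairs (i,j) with i<j and classify each by sign(x_j-x_i) * sign(y_j-y_i).
  (1,2):dx=+3,dy=+1->C; (1,3):dx=+5,dy=+3->C; (1,4):dx=+6,dy=-3->D; (1,5):dx=+4,dy=+6->C
  (2,3):dx=+2,dy=+2->C; (2,4):dx=+3,dy=-4->D; (2,5):dx=+1,dy=+5->C; (3,4):dx=+1,dy=-6->D
  (3,5):dx=-1,dy=+3->D; (4,5):dx=-2,dy=+9->D
Step 2: C = 5, D = 5, total pairs = 10.
Step 3: tau = (C - D)/(n(n-1)/2) = (5 - 5)/10 = 0.000000.
Step 4: Exact two-sided p-value (enumerate n! = 120 permutations of y under H0): p = 1.000000.
Step 5: alpha = 0.05. fail to reject H0.

tau_b = 0.0000 (C=5, D=5), p = 1.000000, fail to reject H0.


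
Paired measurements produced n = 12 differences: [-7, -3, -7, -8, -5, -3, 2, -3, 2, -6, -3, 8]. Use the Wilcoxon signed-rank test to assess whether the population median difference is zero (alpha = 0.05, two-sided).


Step 1: Drop any zero differences (none here) and take |d_i|.
|d| = [7, 3, 7, 8, 5, 3, 2, 3, 2, 6, 3, 8]
Step 2: Midrank |d_i| (ties get averaged ranks).
ranks: |7|->9.5, |3|->4.5, |7|->9.5, |8|->11.5, |5|->7, |3|->4.5, |2|->1.5, |3|->4.5, |2|->1.5, |6|->8, |3|->4.5, |8|->11.5
Step 3: Attach original signs; sum ranks with positive sign and with negative sign.
W+ = 1.5 + 1.5 + 11.5 = 14.5
W- = 9.5 + 4.5 + 9.5 + 11.5 + 7 + 4.5 + 4.5 + 8 + 4.5 = 63.5
(Check: W+ + W- = 78 should equal n(n+1)/2 = 78.)
Step 4: Test statistic W = min(W+, W-) = 14.5.
Step 5: Ties in |d|, so use the tie-corrected normal approximation.
        E[W] = n(n+1)/4 = 12*13/4 = 39.
        Tie groups: |d|=2 (t=2), |d|=3 (t=4), |d|=7 (t=2), |d|=8 (t=2); sum(t^3 - t) = 78.
        Var[W] = n(n+1)(2n+1)/24 - sum(t^3-t)/48 = 3900/24 - 78/48 = 160.875.
        z = (W - E[W]) / sqrt(Var[W]) = (14.5 - 39) / 12.6837 = -1.9316.
        Two-sided p = 2*Phi(z) = 0.053406.
Step 6: alpha = 0.05. fail to reject H0.

W+ = 14.5, W- = 63.5, W = min = 14.5, p = 0.053406, fail to reject H0.


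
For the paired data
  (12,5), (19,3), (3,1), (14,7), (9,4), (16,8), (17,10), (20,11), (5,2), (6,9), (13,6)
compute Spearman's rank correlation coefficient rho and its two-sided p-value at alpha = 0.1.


Step 1: Rank x and y separately (midranks; no ties here).
rank(x): 12->5, 19->10, 3->1, 14->7, 9->4, 16->8, 17->9, 20->11, 5->2, 6->3, 13->6
rank(y): 5->5, 3->3, 1->1, 7->7, 4->4, 8->8, 10->10, 11->11, 2->2, 9->9, 6->6
Step 2: d_i = R_x(i) - R_y(i); compute d_i^2.
  (5-5)^2=0, (10-3)^2=49, (1-1)^2=0, (7-7)^2=0, (4-4)^2=0, (8-8)^2=0, (9-10)^2=1, (11-11)^2=0, (2-2)^2=0, (3-9)^2=36, (6-6)^2=0
sum(d^2) = 86.
Step 3: rho = 1 - 6*86 / (11*(11^2 - 1)) = 1 - 516/1320 = 0.609091.
Step 4: Under H0, t = rho * sqrt((n-2)/(1-rho^2)) = 2.3040 ~ t(9).
Step 5: Two-sided p-value from the t-distribution with 9 df = 0.046696.
Step 6: alpha = 0.1. reject H0.

rho = 0.6091, p = 0.046696, reject H0 at alpha = 0.1.


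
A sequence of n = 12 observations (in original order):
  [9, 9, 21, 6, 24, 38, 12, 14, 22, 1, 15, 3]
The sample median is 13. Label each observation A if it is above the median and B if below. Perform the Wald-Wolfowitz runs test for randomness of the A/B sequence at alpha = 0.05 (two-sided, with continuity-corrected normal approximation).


Step 1: Compute median = 13; label A = above, B = below.
Labels in order: BBABAABAABAB  (n_A = 6, n_B = 6)
Step 2: Count runs R = 9.
Step 3: Under H0 (random ordering), E[R] = 2*n_A*n_B/(n_A+n_B) + 1 = 2*6*6/12 + 1 = 7.0000.
        Var[R] = 2*n_A*n_B*(2*n_A*n_B - n_A - n_B) / ((n_A+n_B)^2 * (n_A+n_B-1)) = 4320/1584 = 2.7273.
        SD[R] = 1.6514.
Step 4: Continuity-corrected z = (R - 0.5 - E[R]) / SD[R] = (9 - 0.5 - 7.0000) / 1.6514 = 0.9083.
Step 5: Two-sided p-value via normal approximation = 2*(1 - Phi(|z|)) = 0.363722.
Step 6: alpha = 0.05. fail to reject H0.

R = 9, z = 0.9083, p = 0.363722, fail to reject H0.


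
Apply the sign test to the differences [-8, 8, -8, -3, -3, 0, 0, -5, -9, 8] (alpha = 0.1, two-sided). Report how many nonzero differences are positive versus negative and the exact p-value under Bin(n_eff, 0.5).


Step 1: Discard zero differences. Original n = 10; n_eff = number of nonzero differences = 8.
Nonzero differences (with sign): -8, +8, -8, -3, -3, -5, -9, +8
Step 2: Count signs: positive = 2, negative = 6.
Step 3: Under H0: P(positive) = 0.5, so the number of positives S ~ Bin(8, 0.5).
Step 4: Two-sided exact p-value = sum of Bin(8,0.5) probabilities at or below the observed probability = 0.289062.
Step 5: alpha = 0.1. fail to reject H0.

n_eff = 8, pos = 2, neg = 6, p = 0.289062, fail to reject H0.


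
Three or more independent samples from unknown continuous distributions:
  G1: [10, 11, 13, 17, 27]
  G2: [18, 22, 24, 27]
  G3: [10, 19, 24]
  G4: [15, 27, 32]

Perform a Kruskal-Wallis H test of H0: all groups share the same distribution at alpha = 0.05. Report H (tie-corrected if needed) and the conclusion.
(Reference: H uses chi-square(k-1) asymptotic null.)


Step 1: Combine all N = 15 observations and assign midranks.
sorted (value, group, rank): (10,G1,1.5), (10,G3,1.5), (11,G1,3), (13,G1,4), (15,G4,5), (17,G1,6), (18,G2,7), (19,G3,8), (22,G2,9), (24,G2,10.5), (24,G3,10.5), (27,G1,13), (27,G2,13), (27,G4,13), (32,G4,15)
Step 2: Sum ranks within each group.
R_1 = 27.5 (n_1 = 5)
R_2 = 39.5 (n_2 = 4)
R_3 = 20 (n_3 = 3)
R_4 = 33 (n_4 = 3)
Step 3: H = 12/(N(N+1)) * sum(R_i^2/n_i) - 3(N+1)
     = 12/(15*16) * (27.5^2/5 + 39.5^2/4 + 20^2/3 + 33^2/3) - 3*16
     = 0.050000 * 1037.65 - 48
     = 3.882292.
Step 4: Ties present; correction factor C = 1 - 36/(15^3 - 15) = 0.989286. Corrected H = 3.882292 / 0.989286 = 3.924338.
Step 5: Under H0, H ~ chi^2(3); p-value = 0.269751.
Step 6: alpha = 0.05. fail to reject H0.

H = 3.9243, df = 3, p = 0.269751, fail to reject H0.


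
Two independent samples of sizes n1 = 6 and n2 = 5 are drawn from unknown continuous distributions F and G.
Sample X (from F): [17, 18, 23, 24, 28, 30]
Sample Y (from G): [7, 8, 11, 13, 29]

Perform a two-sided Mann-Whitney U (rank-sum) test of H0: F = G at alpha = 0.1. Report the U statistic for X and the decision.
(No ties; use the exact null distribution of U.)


Step 1: Combine and sort all 11 observations; assign midranks.
sorted (value, group): (7,Y), (8,Y), (11,Y), (13,Y), (17,X), (18,X), (23,X), (24,X), (28,X), (29,Y), (30,X)
ranks: 7->1, 8->2, 11->3, 13->4, 17->5, 18->6, 23->7, 24->8, 28->9, 29->10, 30->11
Step 2: Rank sum for X: R1 = 5 + 6 + 7 + 8 + 9 + 11 = 46.
Step 3: U_X = R1 - n1(n1+1)/2 = 46 - 6*7/2 = 46 - 21 = 25.
       U_Y = n1*n2 - U_X = 30 - 25 = 5.
Step 4: No ties, so the exact null distribution of U (based on enumerating the C(11,6) = 462 equally likely rank assignments) gives the two-sided p-value.
Step 5: p-value = 0.082251; compare to alpha = 0.1. reject H0.

U_X = 25, p = 0.082251, reject H0 at alpha = 0.1.


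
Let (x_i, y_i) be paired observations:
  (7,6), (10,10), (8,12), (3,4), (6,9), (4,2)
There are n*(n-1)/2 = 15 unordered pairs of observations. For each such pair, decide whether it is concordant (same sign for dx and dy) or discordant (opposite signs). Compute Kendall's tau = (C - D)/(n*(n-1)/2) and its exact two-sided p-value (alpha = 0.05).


Step 1: Enumerate the 15 unordered pairs (i,j) with i<j and classify each by sign(x_j-x_i) * sign(y_j-y_i).
  (1,2):dx=+3,dy=+4->C; (1,3):dx=+1,dy=+6->C; (1,4):dx=-4,dy=-2->C; (1,5):dx=-1,dy=+3->D
  (1,6):dx=-3,dy=-4->C; (2,3):dx=-2,dy=+2->D; (2,4):dx=-7,dy=-6->C; (2,5):dx=-4,dy=-1->C
  (2,6):dx=-6,dy=-8->C; (3,4):dx=-5,dy=-8->C; (3,5):dx=-2,dy=-3->C; (3,6):dx=-4,dy=-10->C
  (4,5):dx=+3,dy=+5->C; (4,6):dx=+1,dy=-2->D; (5,6):dx=-2,dy=-7->C
Step 2: C = 12, D = 3, total pairs = 15.
Step 3: tau = (C - D)/(n(n-1)/2) = (12 - 3)/15 = 0.600000.
Step 4: Exact two-sided p-value (enumerate n! = 720 permutations of y under H0): p = 0.136111.
Step 5: alpha = 0.05. fail to reject H0.

tau_b = 0.6000 (C=12, D=3), p = 0.136111, fail to reject H0.


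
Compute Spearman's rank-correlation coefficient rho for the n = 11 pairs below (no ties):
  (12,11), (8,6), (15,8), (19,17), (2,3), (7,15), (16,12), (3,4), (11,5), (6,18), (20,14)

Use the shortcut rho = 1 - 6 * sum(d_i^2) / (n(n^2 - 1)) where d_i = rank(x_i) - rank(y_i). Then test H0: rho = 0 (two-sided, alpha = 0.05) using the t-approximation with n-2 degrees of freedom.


Step 1: Rank x and y separately (midranks; no ties here).
rank(x): 12->7, 8->5, 15->8, 19->10, 2->1, 7->4, 16->9, 3->2, 11->6, 6->3, 20->11
rank(y): 11->6, 6->4, 8->5, 17->10, 3->1, 15->9, 12->7, 4->2, 5->3, 18->11, 14->8
Step 2: d_i = R_x(i) - R_y(i); compute d_i^2.
  (7-6)^2=1, (5-4)^2=1, (8-5)^2=9, (10-10)^2=0, (1-1)^2=0, (4-9)^2=25, (9-7)^2=4, (2-2)^2=0, (6-3)^2=9, (3-11)^2=64, (11-8)^2=9
sum(d^2) = 122.
Step 3: rho = 1 - 6*122 / (11*(11^2 - 1)) = 1 - 732/1320 = 0.445455.
Step 4: Under H0, t = rho * sqrt((n-2)/(1-rho^2)) = 1.4926 ~ t(9).
Step 5: Two-sided p-value from the t-distribution with 9 df = 0.169733.
Step 6: alpha = 0.05. fail to reject H0.

rho = 0.4455, p = 0.169733, fail to reject H0 at alpha = 0.05.


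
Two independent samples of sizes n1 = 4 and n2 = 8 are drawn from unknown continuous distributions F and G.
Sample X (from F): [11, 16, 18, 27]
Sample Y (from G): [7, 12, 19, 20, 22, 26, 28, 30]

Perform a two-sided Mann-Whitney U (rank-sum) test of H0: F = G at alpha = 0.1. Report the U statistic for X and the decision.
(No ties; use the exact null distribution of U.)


Step 1: Combine and sort all 12 observations; assign midranks.
sorted (value, group): (7,Y), (11,X), (12,Y), (16,X), (18,X), (19,Y), (20,Y), (22,Y), (26,Y), (27,X), (28,Y), (30,Y)
ranks: 7->1, 11->2, 12->3, 16->4, 18->5, 19->6, 20->7, 22->8, 26->9, 27->10, 28->11, 30->12
Step 2: Rank sum for X: R1 = 2 + 4 + 5 + 10 = 21.
Step 3: U_X = R1 - n1(n1+1)/2 = 21 - 4*5/2 = 21 - 10 = 11.
       U_Y = n1*n2 - U_X = 32 - 11 = 21.
Step 4: No ties, so the exact null distribution of U (based on enumerating the C(12,4) = 495 equally likely rank assignments) gives the two-sided p-value.
Step 5: p-value = 0.460606; compare to alpha = 0.1. fail to reject H0.

U_X = 11, p = 0.460606, fail to reject H0 at alpha = 0.1.


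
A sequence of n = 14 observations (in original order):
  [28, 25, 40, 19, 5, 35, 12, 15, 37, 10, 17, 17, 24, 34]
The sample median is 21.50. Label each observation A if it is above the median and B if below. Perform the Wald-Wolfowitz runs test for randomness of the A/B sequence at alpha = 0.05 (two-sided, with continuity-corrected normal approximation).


Step 1: Compute median = 21.50; label A = above, B = below.
Labels in order: AAABBABBABBBAA  (n_A = 7, n_B = 7)
Step 2: Count runs R = 7.
Step 3: Under H0 (random ordering), E[R] = 2*n_A*n_B/(n_A+n_B) + 1 = 2*7*7/14 + 1 = 8.0000.
        Var[R] = 2*n_A*n_B*(2*n_A*n_B - n_A - n_B) / ((n_A+n_B)^2 * (n_A+n_B-1)) = 8232/2548 = 3.2308.
        SD[R] = 1.7974.
Step 4: Continuity-corrected z = (R + 0.5 - E[R]) / SD[R] = (7 + 0.5 - 8.0000) / 1.7974 = -0.2782.
Step 5: Two-sided p-value via normal approximation = 2*(1 - Phi(|z|)) = 0.780879.
Step 6: alpha = 0.05. fail to reject H0.

R = 7, z = -0.2782, p = 0.780879, fail to reject H0.


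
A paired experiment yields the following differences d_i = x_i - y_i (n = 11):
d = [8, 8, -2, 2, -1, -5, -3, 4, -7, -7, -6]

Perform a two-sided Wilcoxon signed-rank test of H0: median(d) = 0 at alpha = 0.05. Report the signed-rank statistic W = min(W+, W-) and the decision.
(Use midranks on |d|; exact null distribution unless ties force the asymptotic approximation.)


Step 1: Drop any zero differences (none here) and take |d_i|.
|d| = [8, 8, 2, 2, 1, 5, 3, 4, 7, 7, 6]
Step 2: Midrank |d_i| (ties get averaged ranks).
ranks: |8|->10.5, |8|->10.5, |2|->2.5, |2|->2.5, |1|->1, |5|->6, |3|->4, |4|->5, |7|->8.5, |7|->8.5, |6|->7
Step 3: Attach original signs; sum ranks with positive sign and with negative sign.
W+ = 10.5 + 10.5 + 2.5 + 5 = 28.5
W- = 2.5 + 1 + 6 + 4 + 8.5 + 8.5 + 7 = 37.5
(Check: W+ + W- = 66 should equal n(n+1)/2 = 66.)
Step 4: Test statistic W = min(W+, W-) = 28.5.
Step 5: Ties in |d|, so use the tie-corrected normal approximation.
        E[W] = n(n+1)/4 = 11*12/4 = 33.
        Tie groups: |d|=2 (t=2), |d|=7 (t=2), |d|=8 (t=2); sum(t^3 - t) = 18.
        Var[W] = n(n+1)(2n+1)/24 - sum(t^3-t)/48 = 3036/24 - 18/48 = 126.125.
        z = (W - E[W]) / sqrt(Var[W]) = (28.5 - 33) / 11.2305 = -0.4007.
        Two-sided p = 2*Phi(z) = 0.688646.
Step 6: alpha = 0.05. fail to reject H0.

W+ = 28.5, W- = 37.5, W = min = 28.5, p = 0.688646, fail to reject H0.


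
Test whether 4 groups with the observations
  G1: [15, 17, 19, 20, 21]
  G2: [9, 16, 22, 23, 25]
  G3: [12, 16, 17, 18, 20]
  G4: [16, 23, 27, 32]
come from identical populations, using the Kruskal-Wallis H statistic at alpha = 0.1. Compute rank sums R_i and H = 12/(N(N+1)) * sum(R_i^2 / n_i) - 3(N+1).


Step 1: Combine all N = 19 observations and assign midranks.
sorted (value, group, rank): (9,G2,1), (12,G3,2), (15,G1,3), (16,G2,5), (16,G3,5), (16,G4,5), (17,G1,7.5), (17,G3,7.5), (18,G3,9), (19,G1,10), (20,G1,11.5), (20,G3,11.5), (21,G1,13), (22,G2,14), (23,G2,15.5), (23,G4,15.5), (25,G2,17), (27,G4,18), (32,G4,19)
Step 2: Sum ranks within each group.
R_1 = 45 (n_1 = 5)
R_2 = 52.5 (n_2 = 5)
R_3 = 35 (n_3 = 5)
R_4 = 57.5 (n_4 = 4)
Step 3: H = 12/(N(N+1)) * sum(R_i^2/n_i) - 3(N+1)
     = 12/(19*20) * (45^2/5 + 52.5^2/5 + 35^2/5 + 57.5^2/4) - 3*20
     = 0.031579 * 2027.81 - 60
     = 4.036184.
Step 4: Ties present; correction factor C = 1 - 42/(19^3 - 19) = 0.993860. Corrected H = 4.036184 / 0.993860 = 4.061121.
Step 5: Under H0, H ~ chi^2(3); p-value = 0.254939.
Step 6: alpha = 0.1. fail to reject H0.

H = 4.0611, df = 3, p = 0.254939, fail to reject H0.


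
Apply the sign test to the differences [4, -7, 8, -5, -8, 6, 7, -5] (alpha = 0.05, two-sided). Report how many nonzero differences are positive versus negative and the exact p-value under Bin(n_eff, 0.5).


Step 1: Discard zero differences. Original n = 8; n_eff = number of nonzero differences = 8.
Nonzero differences (with sign): +4, -7, +8, -5, -8, +6, +7, -5
Step 2: Count signs: positive = 4, negative = 4.
Step 3: Under H0: P(positive) = 0.5, so the number of positives S ~ Bin(8, 0.5).
Step 4: Two-sided exact p-value = sum of Bin(8,0.5) probabilities at or below the observed probability = 1.000000.
Step 5: alpha = 0.05. fail to reject H0.

n_eff = 8, pos = 4, neg = 4, p = 1.000000, fail to reject H0.


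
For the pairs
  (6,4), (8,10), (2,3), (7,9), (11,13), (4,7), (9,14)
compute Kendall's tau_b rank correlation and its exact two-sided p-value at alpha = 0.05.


Step 1: Enumerate the 21 unordered pairs (i,j) with i<j and classify each by sign(x_j-x_i) * sign(y_j-y_i).
  (1,2):dx=+2,dy=+6->C; (1,3):dx=-4,dy=-1->C; (1,4):dx=+1,dy=+5->C; (1,5):dx=+5,dy=+9->C
  (1,6):dx=-2,dy=+3->D; (1,7):dx=+3,dy=+10->C; (2,3):dx=-6,dy=-7->C; (2,4):dx=-1,dy=-1->C
  (2,5):dx=+3,dy=+3->C; (2,6):dx=-4,dy=-3->C; (2,7):dx=+1,dy=+4->C; (3,4):dx=+5,dy=+6->C
  (3,5):dx=+9,dy=+10->C; (3,6):dx=+2,dy=+4->C; (3,7):dx=+7,dy=+11->C; (4,5):dx=+4,dy=+4->C
  (4,6):dx=-3,dy=-2->C; (4,7):dx=+2,dy=+5->C; (5,6):dx=-7,dy=-6->C; (5,7):dx=-2,dy=+1->D
  (6,7):dx=+5,dy=+7->C
Step 2: C = 19, D = 2, total pairs = 21.
Step 3: tau = (C - D)/(n(n-1)/2) = (19 - 2)/21 = 0.809524.
Step 4: Exact two-sided p-value (enumerate n! = 5040 permutations of y under H0): p = 0.010714.
Step 5: alpha = 0.05. reject H0.

tau_b = 0.8095 (C=19, D=2), p = 0.010714, reject H0.


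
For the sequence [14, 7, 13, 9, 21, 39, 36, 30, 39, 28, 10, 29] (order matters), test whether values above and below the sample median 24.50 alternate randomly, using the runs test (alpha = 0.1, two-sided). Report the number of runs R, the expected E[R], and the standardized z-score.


Step 1: Compute median = 24.50; label A = above, B = below.
Labels in order: BBBBBAAAAABA  (n_A = 6, n_B = 6)
Step 2: Count runs R = 4.
Step 3: Under H0 (random ordering), E[R] = 2*n_A*n_B/(n_A+n_B) + 1 = 2*6*6/12 + 1 = 7.0000.
        Var[R] = 2*n_A*n_B*(2*n_A*n_B - n_A - n_B) / ((n_A+n_B)^2 * (n_A+n_B-1)) = 4320/1584 = 2.7273.
        SD[R] = 1.6514.
Step 4: Continuity-corrected z = (R + 0.5 - E[R]) / SD[R] = (4 + 0.5 - 7.0000) / 1.6514 = -1.5138.
Step 5: Two-sided p-value via normal approximation = 2*(1 - Phi(|z|)) = 0.130070.
Step 6: alpha = 0.1. fail to reject H0.

R = 4, z = -1.5138, p = 0.130070, fail to reject H0.


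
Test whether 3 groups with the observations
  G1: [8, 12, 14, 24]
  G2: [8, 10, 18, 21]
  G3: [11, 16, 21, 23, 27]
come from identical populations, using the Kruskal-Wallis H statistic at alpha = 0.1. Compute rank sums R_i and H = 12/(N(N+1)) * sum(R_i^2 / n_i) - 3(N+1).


Step 1: Combine all N = 13 observations and assign midranks.
sorted (value, group, rank): (8,G1,1.5), (8,G2,1.5), (10,G2,3), (11,G3,4), (12,G1,5), (14,G1,6), (16,G3,7), (18,G2,8), (21,G2,9.5), (21,G3,9.5), (23,G3,11), (24,G1,12), (27,G3,13)
Step 2: Sum ranks within each group.
R_1 = 24.5 (n_1 = 4)
R_2 = 22 (n_2 = 4)
R_3 = 44.5 (n_3 = 5)
Step 3: H = 12/(N(N+1)) * sum(R_i^2/n_i) - 3(N+1)
     = 12/(13*14) * (24.5^2/4 + 22^2/4 + 44.5^2/5) - 3*14
     = 0.065934 * 667.112 - 42
     = 1.985440.
Step 4: Ties present; correction factor C = 1 - 12/(13^3 - 13) = 0.994505. Corrected H = 1.985440 / 0.994505 = 1.996409.
Step 5: Under H0, H ~ chi^2(2); p-value = 0.368541.
Step 6: alpha = 0.1. fail to reject H0.

H = 1.9964, df = 2, p = 0.368541, fail to reject H0.


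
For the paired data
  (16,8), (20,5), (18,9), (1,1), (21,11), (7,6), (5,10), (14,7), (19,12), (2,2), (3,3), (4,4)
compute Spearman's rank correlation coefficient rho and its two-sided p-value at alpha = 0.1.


Step 1: Rank x and y separately (midranks; no ties here).
rank(x): 16->8, 20->11, 18->9, 1->1, 21->12, 7->6, 5->5, 14->7, 19->10, 2->2, 3->3, 4->4
rank(y): 8->8, 5->5, 9->9, 1->1, 11->11, 6->6, 10->10, 7->7, 12->12, 2->2, 3->3, 4->4
Step 2: d_i = R_x(i) - R_y(i); compute d_i^2.
  (8-8)^2=0, (11-5)^2=36, (9-9)^2=0, (1-1)^2=0, (12-11)^2=1, (6-6)^2=0, (5-10)^2=25, (7-7)^2=0, (10-12)^2=4, (2-2)^2=0, (3-3)^2=0, (4-4)^2=0
sum(d^2) = 66.
Step 3: rho = 1 - 6*66 / (12*(12^2 - 1)) = 1 - 396/1716 = 0.769231.
Step 4: Under H0, t = rho * sqrt((n-2)/(1-rho^2)) = 3.8069 ~ t(10).
Step 5: Two-sided p-value from the t-distribution with 10 df = 0.003446.
Step 6: alpha = 0.1. reject H0.

rho = 0.7692, p = 0.003446, reject H0 at alpha = 0.1.


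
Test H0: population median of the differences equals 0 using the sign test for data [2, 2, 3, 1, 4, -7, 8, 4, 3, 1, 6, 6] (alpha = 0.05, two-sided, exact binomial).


Step 1: Discard zero differences. Original n = 12; n_eff = number of nonzero differences = 12.
Nonzero differences (with sign): +2, +2, +3, +1, +4, -7, +8, +4, +3, +1, +6, +6
Step 2: Count signs: positive = 11, negative = 1.
Step 3: Under H0: P(positive) = 0.5, so the number of positives S ~ Bin(12, 0.5).
Step 4: Two-sided exact p-value = sum of Bin(12,0.5) probabilities at or below the observed probability = 0.006348.
Step 5: alpha = 0.05. reject H0.

n_eff = 12, pos = 11, neg = 1, p = 0.006348, reject H0.


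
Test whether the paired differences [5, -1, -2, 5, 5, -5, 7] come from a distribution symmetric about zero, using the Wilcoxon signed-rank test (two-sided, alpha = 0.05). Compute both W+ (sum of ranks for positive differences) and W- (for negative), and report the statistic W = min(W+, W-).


Step 1: Drop any zero differences (none here) and take |d_i|.
|d| = [5, 1, 2, 5, 5, 5, 7]
Step 2: Midrank |d_i| (ties get averaged ranks).
ranks: |5|->4.5, |1|->1, |2|->2, |5|->4.5, |5|->4.5, |5|->4.5, |7|->7
Step 3: Attach original signs; sum ranks with positive sign and with negative sign.
W+ = 4.5 + 4.5 + 4.5 + 7 = 20.5
W- = 1 + 2 + 4.5 = 7.5
(Check: W+ + W- = 28 should equal n(n+1)/2 = 28.)
Step 4: Test statistic W = min(W+, W-) = 7.5.
Step 5: Ties in |d|, so use the tie-corrected normal approximation.
        E[W] = n(n+1)/4 = 7*8/4 = 14.
        Tie groups: |d|=5 (t=4); sum(t^3 - t) = 60.
        Var[W] = n(n+1)(2n+1)/24 - sum(t^3-t)/48 = 840/24 - 60/48 = 33.75.
        z = (W - E[W]) / sqrt(Var[W]) = (7.5 - 14) / 5.8095 = -1.1189.
        Two-sided p = 2*Phi(z) = 0.263199.
Step 6: alpha = 0.05. fail to reject H0.

W+ = 20.5, W- = 7.5, W = min = 7.5, p = 0.263199, fail to reject H0.


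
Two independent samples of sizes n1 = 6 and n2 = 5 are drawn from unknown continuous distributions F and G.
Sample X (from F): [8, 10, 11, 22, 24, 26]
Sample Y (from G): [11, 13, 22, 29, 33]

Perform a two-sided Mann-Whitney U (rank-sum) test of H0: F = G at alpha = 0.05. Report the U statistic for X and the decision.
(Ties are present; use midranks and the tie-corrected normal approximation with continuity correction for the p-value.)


Step 1: Combine and sort all 11 observations; assign midranks.
sorted (value, group): (8,X), (10,X), (11,X), (11,Y), (13,Y), (22,X), (22,Y), (24,X), (26,X), (29,Y), (33,Y)
ranks: 8->1, 10->2, 11->3.5, 11->3.5, 13->5, 22->6.5, 22->6.5, 24->8, 26->9, 29->10, 33->11
Step 2: Rank sum for X: R1 = 1 + 2 + 3.5 + 6.5 + 8 + 9 = 30.
Step 3: U_X = R1 - n1(n1+1)/2 = 30 - 6*7/2 = 30 - 21 = 9.
       U_Y = n1*n2 - U_X = 30 - 9 = 21.
Step 4: Ties are present, so use the tie-corrected normal approximation (with continuity correction) for the p-value.
Step 5: p-value = 0.313093; compare to alpha = 0.05. fail to reject H0.

U_X = 9, p = 0.313093, fail to reject H0 at alpha = 0.05.


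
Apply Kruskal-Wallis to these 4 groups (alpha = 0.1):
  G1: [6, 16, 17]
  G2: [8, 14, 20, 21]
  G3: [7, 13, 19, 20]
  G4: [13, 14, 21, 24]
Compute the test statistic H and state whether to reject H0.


Step 1: Combine all N = 15 observations and assign midranks.
sorted (value, group, rank): (6,G1,1), (7,G3,2), (8,G2,3), (13,G3,4.5), (13,G4,4.5), (14,G2,6.5), (14,G4,6.5), (16,G1,8), (17,G1,9), (19,G3,10), (20,G2,11.5), (20,G3,11.5), (21,G2,13.5), (21,G4,13.5), (24,G4,15)
Step 2: Sum ranks within each group.
R_1 = 18 (n_1 = 3)
R_2 = 34.5 (n_2 = 4)
R_3 = 28 (n_3 = 4)
R_4 = 39.5 (n_4 = 4)
Step 3: H = 12/(N(N+1)) * sum(R_i^2/n_i) - 3(N+1)
     = 12/(15*16) * (18^2/3 + 34.5^2/4 + 28^2/4 + 39.5^2/4) - 3*16
     = 0.050000 * 991.625 - 48
     = 1.581250.
Step 4: Ties present; correction factor C = 1 - 24/(15^3 - 15) = 0.992857. Corrected H = 1.581250 / 0.992857 = 1.592626.
Step 5: Under H0, H ~ chi^2(3); p-value = 0.661063.
Step 6: alpha = 0.1. fail to reject H0.

H = 1.5926, df = 3, p = 0.661063, fail to reject H0.


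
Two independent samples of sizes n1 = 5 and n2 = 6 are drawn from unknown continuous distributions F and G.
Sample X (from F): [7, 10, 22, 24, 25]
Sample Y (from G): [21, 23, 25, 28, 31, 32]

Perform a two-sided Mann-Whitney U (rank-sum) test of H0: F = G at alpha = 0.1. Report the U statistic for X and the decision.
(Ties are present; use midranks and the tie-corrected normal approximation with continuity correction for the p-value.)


Step 1: Combine and sort all 11 observations; assign midranks.
sorted (value, group): (7,X), (10,X), (21,Y), (22,X), (23,Y), (24,X), (25,X), (25,Y), (28,Y), (31,Y), (32,Y)
ranks: 7->1, 10->2, 21->3, 22->4, 23->5, 24->6, 25->7.5, 25->7.5, 28->9, 31->10, 32->11
Step 2: Rank sum for X: R1 = 1 + 2 + 4 + 6 + 7.5 = 20.5.
Step 3: U_X = R1 - n1(n1+1)/2 = 20.5 - 5*6/2 = 20.5 - 15 = 5.5.
       U_Y = n1*n2 - U_X = 30 - 5.5 = 24.5.
Step 4: Ties are present, so use the tie-corrected normal approximation (with continuity correction) for the p-value.
Step 5: p-value = 0.099576; compare to alpha = 0.1. reject H0.

U_X = 5.5, p = 0.099576, reject H0 at alpha = 0.1.


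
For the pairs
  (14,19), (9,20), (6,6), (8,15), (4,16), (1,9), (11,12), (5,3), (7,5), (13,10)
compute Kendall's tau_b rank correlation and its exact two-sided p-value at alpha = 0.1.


Step 1: Enumerate the 45 unordered pairs (i,j) with i<j and classify each by sign(x_j-x_i) * sign(y_j-y_i).
  (1,2):dx=-5,dy=+1->D; (1,3):dx=-8,dy=-13->C; (1,4):dx=-6,dy=-4->C; (1,5):dx=-10,dy=-3->C
  (1,6):dx=-13,dy=-10->C; (1,7):dx=-3,dy=-7->C; (1,8):dx=-9,dy=-16->C; (1,9):dx=-7,dy=-14->C
  (1,10):dx=-1,dy=-9->C; (2,3):dx=-3,dy=-14->C; (2,4):dx=-1,dy=-5->C; (2,5):dx=-5,dy=-4->C
  (2,6):dx=-8,dy=-11->C; (2,7):dx=+2,dy=-8->D; (2,8):dx=-4,dy=-17->C; (2,9):dx=-2,dy=-15->C
  (2,10):dx=+4,dy=-10->D; (3,4):dx=+2,dy=+9->C; (3,5):dx=-2,dy=+10->D; (3,6):dx=-5,dy=+3->D
  (3,7):dx=+5,dy=+6->C; (3,8):dx=-1,dy=-3->C; (3,9):dx=+1,dy=-1->D; (3,10):dx=+7,dy=+4->C
  (4,5):dx=-4,dy=+1->D; (4,6):dx=-7,dy=-6->C; (4,7):dx=+3,dy=-3->D; (4,8):dx=-3,dy=-12->C
  (4,9):dx=-1,dy=-10->C; (4,10):dx=+5,dy=-5->D; (5,6):dx=-3,dy=-7->C; (5,7):dx=+7,dy=-4->D
  (5,8):dx=+1,dy=-13->D; (5,9):dx=+3,dy=-11->D; (5,10):dx=+9,dy=-6->D; (6,7):dx=+10,dy=+3->C
  (6,8):dx=+4,dy=-6->D; (6,9):dx=+6,dy=-4->D; (6,10):dx=+12,dy=+1->C; (7,8):dx=-6,dy=-9->C
  (7,9):dx=-4,dy=-7->C; (7,10):dx=+2,dy=-2->D; (8,9):dx=+2,dy=+2->C; (8,10):dx=+8,dy=+7->C
  (9,10):dx=+6,dy=+5->C
Step 2: C = 29, D = 16, total pairs = 45.
Step 3: tau = (C - D)/(n(n-1)/2) = (29 - 16)/45 = 0.288889.
Step 4: Exact two-sided p-value (enumerate n! = 3628800 permutations of y under H0): p = 0.291248.
Step 5: alpha = 0.1. fail to reject H0.

tau_b = 0.2889 (C=29, D=16), p = 0.291248, fail to reject H0.


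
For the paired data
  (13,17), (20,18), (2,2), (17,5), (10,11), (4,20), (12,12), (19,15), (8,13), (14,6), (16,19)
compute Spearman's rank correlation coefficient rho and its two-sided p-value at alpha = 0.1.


Step 1: Rank x and y separately (midranks; no ties here).
rank(x): 13->6, 20->11, 2->1, 17->9, 10->4, 4->2, 12->5, 19->10, 8->3, 14->7, 16->8
rank(y): 17->8, 18->9, 2->1, 5->2, 11->4, 20->11, 12->5, 15->7, 13->6, 6->3, 19->10
Step 2: d_i = R_x(i) - R_y(i); compute d_i^2.
  (6-8)^2=4, (11-9)^2=4, (1-1)^2=0, (9-2)^2=49, (4-4)^2=0, (2-11)^2=81, (5-5)^2=0, (10-7)^2=9, (3-6)^2=9, (7-3)^2=16, (8-10)^2=4
sum(d^2) = 176.
Step 3: rho = 1 - 6*176 / (11*(11^2 - 1)) = 1 - 1056/1320 = 0.200000.
Step 4: Under H0, t = rho * sqrt((n-2)/(1-rho^2)) = 0.6124 ~ t(9).
Step 5: Two-sided p-value from the t-distribution with 9 df = 0.555445.
Step 6: alpha = 0.1. fail to reject H0.

rho = 0.2000, p = 0.555445, fail to reject H0 at alpha = 0.1.


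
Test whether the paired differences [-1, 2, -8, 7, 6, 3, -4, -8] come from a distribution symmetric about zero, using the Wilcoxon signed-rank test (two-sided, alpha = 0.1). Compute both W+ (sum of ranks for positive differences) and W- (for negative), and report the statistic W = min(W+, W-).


Step 1: Drop any zero differences (none here) and take |d_i|.
|d| = [1, 2, 8, 7, 6, 3, 4, 8]
Step 2: Midrank |d_i| (ties get averaged ranks).
ranks: |1|->1, |2|->2, |8|->7.5, |7|->6, |6|->5, |3|->3, |4|->4, |8|->7.5
Step 3: Attach original signs; sum ranks with positive sign and with negative sign.
W+ = 2 + 6 + 5 + 3 = 16
W- = 1 + 7.5 + 4 + 7.5 = 20
(Check: W+ + W- = 36 should equal n(n+1)/2 = 36.)
Step 4: Test statistic W = min(W+, W-) = 16.
Step 5: Ties in |d|, so use the tie-corrected normal approximation.
        E[W] = n(n+1)/4 = 8*9/4 = 18.
        Tie groups: |d|=8 (t=2); sum(t^3 - t) = 6.
        Var[W] = n(n+1)(2n+1)/24 - sum(t^3-t)/48 = 1224/24 - 6/48 = 50.875.
        z = (W - E[W]) / sqrt(Var[W]) = (16 - 18) / 7.1327 = -0.2804.
        Two-sided p = 2*Phi(z) = 0.779171.
Step 6: alpha = 0.1. fail to reject H0.

W+ = 16, W- = 20, W = min = 16, p = 0.779171, fail to reject H0.


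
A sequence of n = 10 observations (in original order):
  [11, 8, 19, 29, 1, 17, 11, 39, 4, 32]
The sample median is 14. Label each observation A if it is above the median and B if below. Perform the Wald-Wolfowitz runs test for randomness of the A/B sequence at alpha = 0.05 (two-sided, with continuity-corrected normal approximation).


Step 1: Compute median = 14; label A = above, B = below.
Labels in order: BBAABABABA  (n_A = 5, n_B = 5)
Step 2: Count runs R = 8.
Step 3: Under H0 (random ordering), E[R] = 2*n_A*n_B/(n_A+n_B) + 1 = 2*5*5/10 + 1 = 6.0000.
        Var[R] = 2*n_A*n_B*(2*n_A*n_B - n_A - n_B) / ((n_A+n_B)^2 * (n_A+n_B-1)) = 2000/900 = 2.2222.
        SD[R] = 1.4907.
Step 4: Continuity-corrected z = (R - 0.5 - E[R]) / SD[R] = (8 - 0.5 - 6.0000) / 1.4907 = 1.0062.
Step 5: Two-sided p-value via normal approximation = 2*(1 - Phi(|z|)) = 0.314305.
Step 6: alpha = 0.05. fail to reject H0.

R = 8, z = 1.0062, p = 0.314305, fail to reject H0.


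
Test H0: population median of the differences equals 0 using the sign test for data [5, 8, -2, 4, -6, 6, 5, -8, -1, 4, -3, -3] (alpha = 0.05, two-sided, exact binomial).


Step 1: Discard zero differences. Original n = 12; n_eff = number of nonzero differences = 12.
Nonzero differences (with sign): +5, +8, -2, +4, -6, +6, +5, -8, -1, +4, -3, -3
Step 2: Count signs: positive = 6, negative = 6.
Step 3: Under H0: P(positive) = 0.5, so the number of positives S ~ Bin(12, 0.5).
Step 4: Two-sided exact p-value = sum of Bin(12,0.5) probabilities at or below the observed probability = 1.000000.
Step 5: alpha = 0.05. fail to reject H0.

n_eff = 12, pos = 6, neg = 6, p = 1.000000, fail to reject H0.


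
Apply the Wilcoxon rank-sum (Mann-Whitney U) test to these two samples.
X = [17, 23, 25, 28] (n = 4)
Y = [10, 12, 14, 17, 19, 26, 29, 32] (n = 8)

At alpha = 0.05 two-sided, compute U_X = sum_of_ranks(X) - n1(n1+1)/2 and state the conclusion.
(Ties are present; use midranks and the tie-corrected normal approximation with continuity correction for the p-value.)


Step 1: Combine and sort all 12 observations; assign midranks.
sorted (value, group): (10,Y), (12,Y), (14,Y), (17,X), (17,Y), (19,Y), (23,X), (25,X), (26,Y), (28,X), (29,Y), (32,Y)
ranks: 10->1, 12->2, 14->3, 17->4.5, 17->4.5, 19->6, 23->7, 25->8, 26->9, 28->10, 29->11, 32->12
Step 2: Rank sum for X: R1 = 4.5 + 7 + 8 + 10 = 29.5.
Step 3: U_X = R1 - n1(n1+1)/2 = 29.5 - 4*5/2 = 29.5 - 10 = 19.5.
       U_Y = n1*n2 - U_X = 32 - 19.5 = 12.5.
Step 4: Ties are present, so use the tie-corrected normal approximation (with continuity correction) for the p-value.
Step 5: p-value = 0.609759; compare to alpha = 0.05. fail to reject H0.

U_X = 19.5, p = 0.609759, fail to reject H0 at alpha = 0.05.
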